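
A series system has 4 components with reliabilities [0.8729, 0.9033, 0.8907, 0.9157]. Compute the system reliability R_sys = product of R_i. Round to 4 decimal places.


Components: [0.8729, 0.9033, 0.8907, 0.9157]
After component 1 (R=0.8729): product = 0.8729
After component 2 (R=0.9033): product = 0.7885
After component 3 (R=0.8907): product = 0.7023
After component 4 (R=0.9157): product = 0.6431
R_sys = 0.6431

0.6431


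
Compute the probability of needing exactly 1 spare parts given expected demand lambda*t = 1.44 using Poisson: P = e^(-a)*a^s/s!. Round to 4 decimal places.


a = 1.44, s = 1
e^(-a) = e^(-1.44) = 0.2369
a^s = 1.44^1 = 1.44
s! = 1
P = 0.2369 * 1.44 / 1
P = 0.3412

0.3412


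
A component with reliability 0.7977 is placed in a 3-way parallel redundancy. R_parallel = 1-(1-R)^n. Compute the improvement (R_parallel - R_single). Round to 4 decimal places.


R_single = 0.7977, n = 3
1 - R_single = 0.2023
(1 - R_single)^n = 0.2023^3 = 0.0083
R_parallel = 1 - 0.0083 = 0.9917
Improvement = 0.9917 - 0.7977
Improvement = 0.194

0.194


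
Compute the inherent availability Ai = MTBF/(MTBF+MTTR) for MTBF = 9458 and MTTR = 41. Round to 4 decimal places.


MTBF = 9458
MTTR = 41
MTBF + MTTR = 9499
Ai = 9458 / 9499
Ai = 0.9957

0.9957


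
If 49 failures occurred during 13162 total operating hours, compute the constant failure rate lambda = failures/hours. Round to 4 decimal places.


failures = 49
total_hours = 13162
lambda = 49 / 13162
lambda = 0.0037

0.0037


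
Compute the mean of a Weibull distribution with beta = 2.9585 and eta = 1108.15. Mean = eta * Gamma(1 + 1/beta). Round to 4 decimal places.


beta = 2.9585, eta = 1108.15
1/beta = 0.338
1 + 1/beta = 1.338
Gamma(1.338) = 0.8924
Mean = 1108.15 * 0.8924
Mean = 988.9563

988.9563


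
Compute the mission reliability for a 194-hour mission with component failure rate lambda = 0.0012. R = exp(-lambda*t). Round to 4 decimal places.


lambda = 0.0012
mission_time = 194
lambda * t = 0.0012 * 194 = 0.2328
R = exp(-0.2328)
R = 0.7923

0.7923


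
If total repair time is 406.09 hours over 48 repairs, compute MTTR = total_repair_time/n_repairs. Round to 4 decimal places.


total_repair_time = 406.09
n_repairs = 48
MTTR = 406.09 / 48
MTTR = 8.4602

8.4602


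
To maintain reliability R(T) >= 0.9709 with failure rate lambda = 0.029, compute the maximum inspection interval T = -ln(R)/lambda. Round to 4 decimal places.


R_target = 0.9709
lambda = 0.029
-ln(0.9709) = 0.0295
T = 0.0295 / 0.029
T = 1.0183

1.0183


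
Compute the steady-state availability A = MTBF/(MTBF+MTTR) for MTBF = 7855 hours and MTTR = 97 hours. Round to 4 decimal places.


MTBF = 7855
MTTR = 97
MTBF + MTTR = 7952
A = 7855 / 7952
A = 0.9878

0.9878


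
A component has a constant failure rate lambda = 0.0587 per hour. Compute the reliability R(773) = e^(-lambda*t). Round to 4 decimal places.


lambda = 0.0587
t = 773
lambda * t = 45.3751
R(t) = e^(-45.3751)
R(t) = 0.0

0.0


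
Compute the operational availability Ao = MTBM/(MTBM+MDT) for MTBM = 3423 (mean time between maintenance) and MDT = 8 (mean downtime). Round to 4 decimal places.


MTBM = 3423
MDT = 8
MTBM + MDT = 3431
Ao = 3423 / 3431
Ao = 0.9977

0.9977


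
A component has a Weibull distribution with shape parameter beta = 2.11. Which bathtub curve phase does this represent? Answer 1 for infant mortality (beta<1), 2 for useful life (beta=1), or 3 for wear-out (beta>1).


beta = 2.11
Compare beta to 1:
beta < 1 => infant mortality (phase 1)
beta = 1 => useful life (phase 2)
beta > 1 => wear-out (phase 3)
Since beta = 2.11, this is wear-out (increasing failure rate)
Phase = 3

3


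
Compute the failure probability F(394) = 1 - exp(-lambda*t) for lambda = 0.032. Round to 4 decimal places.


lambda = 0.032, t = 394
lambda * t = 12.608
exp(-12.608) = 0.0
F(t) = 1 - 0.0
F(t) = 1.0

1.0


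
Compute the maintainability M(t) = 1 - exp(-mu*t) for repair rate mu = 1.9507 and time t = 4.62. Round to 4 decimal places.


mu = 1.9507, t = 4.62
mu * t = 1.9507 * 4.62 = 9.0122
exp(-9.0122) = 0.0001
M(t) = 1 - 0.0001
M(t) = 0.9999

0.9999


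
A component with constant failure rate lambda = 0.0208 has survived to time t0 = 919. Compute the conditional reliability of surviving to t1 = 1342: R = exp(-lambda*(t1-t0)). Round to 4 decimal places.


lambda = 0.0208
t0 = 919, t1 = 1342
t1 - t0 = 423
lambda * (t1-t0) = 0.0208 * 423 = 8.7984
R = exp(-8.7984)
R = 0.0002

0.0002


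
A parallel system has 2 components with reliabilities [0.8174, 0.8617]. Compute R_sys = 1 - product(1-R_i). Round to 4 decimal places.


Components: [0.8174, 0.8617]
(1 - 0.8174) = 0.1826, running product = 0.1826
(1 - 0.8617) = 0.1383, running product = 0.0253
Product of (1-R_i) = 0.0253
R_sys = 1 - 0.0253 = 0.9747

0.9747


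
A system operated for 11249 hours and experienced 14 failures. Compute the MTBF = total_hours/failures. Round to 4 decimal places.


total_hours = 11249
failures = 14
MTBF = 11249 / 14
MTBF = 803.5

803.5


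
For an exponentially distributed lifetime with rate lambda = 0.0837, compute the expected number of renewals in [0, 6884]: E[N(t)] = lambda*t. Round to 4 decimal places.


lambda = 0.0837
t = 6884
E[N(t)] = lambda * t
E[N(t)] = 0.0837 * 6884
E[N(t)] = 576.1908

576.1908


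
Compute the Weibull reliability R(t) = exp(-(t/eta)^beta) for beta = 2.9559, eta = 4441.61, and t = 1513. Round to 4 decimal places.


beta = 2.9559, eta = 4441.61, t = 1513
t/eta = 1513 / 4441.61 = 0.3406
(t/eta)^beta = 0.3406^2.9559 = 0.0414
R(t) = exp(-0.0414)
R(t) = 0.9594

0.9594


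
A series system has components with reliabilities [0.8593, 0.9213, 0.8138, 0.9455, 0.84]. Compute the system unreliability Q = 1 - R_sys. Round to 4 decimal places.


Components: [0.8593, 0.9213, 0.8138, 0.9455, 0.84]
After component 1: product = 0.8593
After component 2: product = 0.7917
After component 3: product = 0.6443
After component 4: product = 0.6092
After component 5: product = 0.5117
R_sys = 0.5117
Q = 1 - 0.5117 = 0.4883

0.4883


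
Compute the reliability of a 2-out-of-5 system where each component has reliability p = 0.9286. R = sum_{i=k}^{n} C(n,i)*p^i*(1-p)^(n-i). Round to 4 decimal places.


k = 2, n = 5, p = 0.9286
i=2: C(5,2)=10 * 0.9286^2 * 0.0714^3 = 0.0031
i=3: C(5,3)=10 * 0.9286^3 * 0.0714^2 = 0.0408
i=4: C(5,4)=5 * 0.9286^4 * 0.0714^1 = 0.2655
i=5: C(5,5)=1 * 0.9286^5 * 0.0714^0 = 0.6905
R = sum of terms = 0.9999

0.9999


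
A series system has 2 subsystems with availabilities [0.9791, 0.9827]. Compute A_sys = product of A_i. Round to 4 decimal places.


Subsystems: [0.9791, 0.9827]
After subsystem 1 (A=0.9791): product = 0.9791
After subsystem 2 (A=0.9827): product = 0.9622
A_sys = 0.9622

0.9622


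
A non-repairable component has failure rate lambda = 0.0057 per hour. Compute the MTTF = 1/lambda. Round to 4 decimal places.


lambda = 0.0057
MTTF = 1 / 0.0057
MTTF = 175.4386

175.4386


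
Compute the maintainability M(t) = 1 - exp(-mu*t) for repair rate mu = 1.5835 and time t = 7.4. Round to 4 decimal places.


mu = 1.5835, t = 7.4
mu * t = 1.5835 * 7.4 = 11.7179
exp(-11.7179) = 0.0
M(t) = 1 - 0.0
M(t) = 1.0

1.0


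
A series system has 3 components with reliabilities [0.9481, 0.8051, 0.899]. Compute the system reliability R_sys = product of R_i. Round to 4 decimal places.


Components: [0.9481, 0.8051, 0.899]
After component 1 (R=0.9481): product = 0.9481
After component 2 (R=0.8051): product = 0.7633
After component 3 (R=0.899): product = 0.6862
R_sys = 0.6862

0.6862


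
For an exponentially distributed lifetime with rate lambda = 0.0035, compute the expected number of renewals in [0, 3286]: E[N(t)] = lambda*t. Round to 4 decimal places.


lambda = 0.0035
t = 3286
E[N(t)] = lambda * t
E[N(t)] = 0.0035 * 3286
E[N(t)] = 11.501

11.501


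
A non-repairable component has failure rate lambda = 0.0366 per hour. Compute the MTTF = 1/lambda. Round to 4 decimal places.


lambda = 0.0366
MTTF = 1 / 0.0366
MTTF = 27.3224

27.3224


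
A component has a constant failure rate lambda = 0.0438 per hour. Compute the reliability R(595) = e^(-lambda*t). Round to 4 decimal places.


lambda = 0.0438
t = 595
lambda * t = 26.061
R(t) = e^(-26.061)
R(t) = 0.0

0.0


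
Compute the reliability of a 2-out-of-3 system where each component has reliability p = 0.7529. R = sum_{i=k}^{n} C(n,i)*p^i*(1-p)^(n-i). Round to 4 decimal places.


k = 2, n = 3, p = 0.7529
i=2: C(3,2)=3 * 0.7529^2 * 0.2471^1 = 0.4202
i=3: C(3,3)=1 * 0.7529^3 * 0.2471^0 = 0.4268
R = sum of terms = 0.847

0.847


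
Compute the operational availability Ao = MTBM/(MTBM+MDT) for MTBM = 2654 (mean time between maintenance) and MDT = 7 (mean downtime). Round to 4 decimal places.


MTBM = 2654
MDT = 7
MTBM + MDT = 2661
Ao = 2654 / 2661
Ao = 0.9974

0.9974


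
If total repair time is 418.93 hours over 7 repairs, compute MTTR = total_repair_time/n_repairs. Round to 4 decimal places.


total_repair_time = 418.93
n_repairs = 7
MTTR = 418.93 / 7
MTTR = 59.8471

59.8471


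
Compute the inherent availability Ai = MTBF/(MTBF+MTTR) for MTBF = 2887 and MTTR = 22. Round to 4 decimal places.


MTBF = 2887
MTTR = 22
MTBF + MTTR = 2909
Ai = 2887 / 2909
Ai = 0.9924

0.9924


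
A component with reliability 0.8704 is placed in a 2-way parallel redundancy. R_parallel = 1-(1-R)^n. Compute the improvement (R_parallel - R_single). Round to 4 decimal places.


R_single = 0.8704, n = 2
1 - R_single = 0.1296
(1 - R_single)^n = 0.1296^2 = 0.0168
R_parallel = 1 - 0.0168 = 0.9832
Improvement = 0.9832 - 0.8704
Improvement = 0.1128

0.1128


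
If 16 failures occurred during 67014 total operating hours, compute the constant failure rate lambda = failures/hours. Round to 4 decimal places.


failures = 16
total_hours = 67014
lambda = 16 / 67014
lambda = 0.0002

0.0002


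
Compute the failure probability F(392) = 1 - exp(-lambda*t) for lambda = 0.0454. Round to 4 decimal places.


lambda = 0.0454, t = 392
lambda * t = 17.7968
exp(-17.7968) = 0.0
F(t) = 1 - 0.0
F(t) = 1.0

1.0


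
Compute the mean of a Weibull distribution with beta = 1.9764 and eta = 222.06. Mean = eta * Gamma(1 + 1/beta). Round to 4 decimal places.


beta = 1.9764, eta = 222.06
1/beta = 0.506
1 + 1/beta = 1.506
Gamma(1.506) = 0.8864
Mean = 222.06 * 0.8864
Mean = 196.8417

196.8417


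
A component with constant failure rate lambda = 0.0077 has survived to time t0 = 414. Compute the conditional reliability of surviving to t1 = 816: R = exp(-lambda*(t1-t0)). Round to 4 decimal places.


lambda = 0.0077
t0 = 414, t1 = 816
t1 - t0 = 402
lambda * (t1-t0) = 0.0077 * 402 = 3.0954
R = exp(-3.0954)
R = 0.0453

0.0453


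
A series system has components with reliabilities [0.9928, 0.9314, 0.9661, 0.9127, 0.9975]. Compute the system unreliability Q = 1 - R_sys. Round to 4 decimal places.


Components: [0.9928, 0.9314, 0.9661, 0.9127, 0.9975]
After component 1: product = 0.9928
After component 2: product = 0.9247
After component 3: product = 0.8933
After component 4: product = 0.8154
After component 5: product = 0.8133
R_sys = 0.8133
Q = 1 - 0.8133 = 0.1867

0.1867


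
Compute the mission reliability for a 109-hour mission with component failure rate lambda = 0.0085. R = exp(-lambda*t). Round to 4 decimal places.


lambda = 0.0085
mission_time = 109
lambda * t = 0.0085 * 109 = 0.9265
R = exp(-0.9265)
R = 0.3959

0.3959


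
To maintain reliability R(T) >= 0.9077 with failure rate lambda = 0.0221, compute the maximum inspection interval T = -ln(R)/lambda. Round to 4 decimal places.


R_target = 0.9077
lambda = 0.0221
-ln(0.9077) = 0.0968
T = 0.0968 / 0.0221
T = 4.382

4.382


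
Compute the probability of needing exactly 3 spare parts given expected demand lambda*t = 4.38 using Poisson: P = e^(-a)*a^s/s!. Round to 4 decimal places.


a = 4.38, s = 3
e^(-a) = e^(-4.38) = 0.0125
a^s = 4.38^3 = 84.0277
s! = 6
P = 0.0125 * 84.0277 / 6
P = 0.1754

0.1754


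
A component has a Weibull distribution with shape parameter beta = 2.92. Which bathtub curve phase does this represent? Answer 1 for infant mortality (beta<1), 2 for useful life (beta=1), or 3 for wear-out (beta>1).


beta = 2.92
Compare beta to 1:
beta < 1 => infant mortality (phase 1)
beta = 1 => useful life (phase 2)
beta > 1 => wear-out (phase 3)
Since beta = 2.92, this is wear-out (increasing failure rate)
Phase = 3

3


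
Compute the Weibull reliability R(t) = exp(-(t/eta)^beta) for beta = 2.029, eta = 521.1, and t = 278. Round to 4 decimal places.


beta = 2.029, eta = 521.1, t = 278
t/eta = 278 / 521.1 = 0.5335
(t/eta)^beta = 0.5335^2.029 = 0.2795
R(t) = exp(-0.2795)
R(t) = 0.7562

0.7562


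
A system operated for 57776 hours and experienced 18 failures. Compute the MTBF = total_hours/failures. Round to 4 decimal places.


total_hours = 57776
failures = 18
MTBF = 57776 / 18
MTBF = 3209.7778

3209.7778


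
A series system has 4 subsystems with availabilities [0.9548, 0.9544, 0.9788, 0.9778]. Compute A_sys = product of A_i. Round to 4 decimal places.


Subsystems: [0.9548, 0.9544, 0.9788, 0.9778]
After subsystem 1 (A=0.9548): product = 0.9548
After subsystem 2 (A=0.9544): product = 0.9113
After subsystem 3 (A=0.9788): product = 0.8919
After subsystem 4 (A=0.9778): product = 0.8721
A_sys = 0.8721

0.8721


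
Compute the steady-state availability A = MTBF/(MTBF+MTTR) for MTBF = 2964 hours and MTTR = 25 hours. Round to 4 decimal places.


MTBF = 2964
MTTR = 25
MTBF + MTTR = 2989
A = 2964 / 2989
A = 0.9916

0.9916


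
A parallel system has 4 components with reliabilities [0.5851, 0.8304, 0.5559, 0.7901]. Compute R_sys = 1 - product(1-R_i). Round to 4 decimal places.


Components: [0.5851, 0.8304, 0.5559, 0.7901]
(1 - 0.5851) = 0.4149, running product = 0.4149
(1 - 0.8304) = 0.1696, running product = 0.0704
(1 - 0.5559) = 0.4441, running product = 0.0313
(1 - 0.7901) = 0.2099, running product = 0.0066
Product of (1-R_i) = 0.0066
R_sys = 1 - 0.0066 = 0.9934

0.9934


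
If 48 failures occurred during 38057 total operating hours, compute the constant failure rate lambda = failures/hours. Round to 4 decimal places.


failures = 48
total_hours = 38057
lambda = 48 / 38057
lambda = 0.0013

0.0013


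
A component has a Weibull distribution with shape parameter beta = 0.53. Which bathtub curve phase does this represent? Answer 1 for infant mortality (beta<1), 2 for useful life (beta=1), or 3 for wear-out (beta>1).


beta = 0.53
Compare beta to 1:
beta < 1 => infant mortality (phase 1)
beta = 1 => useful life (phase 2)
beta > 1 => wear-out (phase 3)
Since beta = 0.53, this is infant mortality (decreasing failure rate)
Phase = 1

1


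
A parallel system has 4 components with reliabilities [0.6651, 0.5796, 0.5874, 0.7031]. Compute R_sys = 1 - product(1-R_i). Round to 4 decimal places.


Components: [0.6651, 0.5796, 0.5874, 0.7031]
(1 - 0.6651) = 0.3349, running product = 0.3349
(1 - 0.5796) = 0.4204, running product = 0.1408
(1 - 0.5874) = 0.4126, running product = 0.0581
(1 - 0.7031) = 0.2969, running product = 0.0172
Product of (1-R_i) = 0.0172
R_sys = 1 - 0.0172 = 0.9828

0.9828


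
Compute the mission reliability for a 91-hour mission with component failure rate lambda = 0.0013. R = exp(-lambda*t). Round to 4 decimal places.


lambda = 0.0013
mission_time = 91
lambda * t = 0.0013 * 91 = 0.1183
R = exp(-0.1183)
R = 0.8884

0.8884


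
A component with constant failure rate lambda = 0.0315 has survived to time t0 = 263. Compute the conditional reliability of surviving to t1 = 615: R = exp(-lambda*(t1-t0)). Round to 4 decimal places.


lambda = 0.0315
t0 = 263, t1 = 615
t1 - t0 = 352
lambda * (t1-t0) = 0.0315 * 352 = 11.088
R = exp(-11.088)
R = 0.0

0.0


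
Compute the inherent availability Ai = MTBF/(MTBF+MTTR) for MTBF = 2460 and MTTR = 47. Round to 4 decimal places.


MTBF = 2460
MTTR = 47
MTBF + MTTR = 2507
Ai = 2460 / 2507
Ai = 0.9813

0.9813


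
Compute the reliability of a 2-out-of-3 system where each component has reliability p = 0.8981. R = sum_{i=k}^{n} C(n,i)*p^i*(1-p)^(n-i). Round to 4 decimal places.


k = 2, n = 3, p = 0.8981
i=2: C(3,2)=3 * 0.8981^2 * 0.1019^1 = 0.2466
i=3: C(3,3)=1 * 0.8981^3 * 0.1019^0 = 0.7244
R = sum of terms = 0.971

0.971


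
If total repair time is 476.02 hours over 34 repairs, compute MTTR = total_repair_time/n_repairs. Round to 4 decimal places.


total_repair_time = 476.02
n_repairs = 34
MTTR = 476.02 / 34
MTTR = 14.0006

14.0006


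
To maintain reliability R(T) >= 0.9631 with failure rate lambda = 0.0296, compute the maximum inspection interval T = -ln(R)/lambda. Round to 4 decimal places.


R_target = 0.9631
lambda = 0.0296
-ln(0.9631) = 0.0376
T = 0.0376 / 0.0296
T = 1.2702

1.2702


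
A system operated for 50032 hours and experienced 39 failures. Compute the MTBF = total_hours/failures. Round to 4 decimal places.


total_hours = 50032
failures = 39
MTBF = 50032 / 39
MTBF = 1282.8718

1282.8718


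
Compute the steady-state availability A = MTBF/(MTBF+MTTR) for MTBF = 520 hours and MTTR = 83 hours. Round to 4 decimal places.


MTBF = 520
MTTR = 83
MTBF + MTTR = 603
A = 520 / 603
A = 0.8624

0.8624


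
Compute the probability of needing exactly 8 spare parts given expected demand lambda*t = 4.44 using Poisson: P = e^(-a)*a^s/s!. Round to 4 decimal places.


a = 4.44, s = 8
e^(-a) = e^(-4.44) = 0.0118
a^s = 4.44^8 = 151030.1873
s! = 40320
P = 0.0118 * 151030.1873 / 40320
P = 0.0442

0.0442


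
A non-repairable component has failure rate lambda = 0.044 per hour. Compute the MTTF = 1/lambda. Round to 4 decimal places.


lambda = 0.044
MTTF = 1 / 0.044
MTTF = 22.7273

22.7273


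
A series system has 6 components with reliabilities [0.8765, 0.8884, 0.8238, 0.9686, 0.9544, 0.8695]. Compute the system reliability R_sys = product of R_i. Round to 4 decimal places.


Components: [0.8765, 0.8884, 0.8238, 0.9686, 0.9544, 0.8695]
After component 1 (R=0.8765): product = 0.8765
After component 2 (R=0.8884): product = 0.7787
After component 3 (R=0.8238): product = 0.6415
After component 4 (R=0.9686): product = 0.6213
After component 5 (R=0.9544): product = 0.593
After component 6 (R=0.8695): product = 0.5156
R_sys = 0.5156

0.5156


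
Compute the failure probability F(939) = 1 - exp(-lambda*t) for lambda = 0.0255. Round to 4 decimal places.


lambda = 0.0255, t = 939
lambda * t = 23.9445
exp(-23.9445) = 0.0
F(t) = 1 - 0.0
F(t) = 1.0

1.0


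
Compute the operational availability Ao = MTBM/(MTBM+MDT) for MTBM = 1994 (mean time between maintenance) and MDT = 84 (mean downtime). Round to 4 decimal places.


MTBM = 1994
MDT = 84
MTBM + MDT = 2078
Ao = 1994 / 2078
Ao = 0.9596

0.9596


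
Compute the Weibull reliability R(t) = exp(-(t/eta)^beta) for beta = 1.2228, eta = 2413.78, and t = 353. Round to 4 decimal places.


beta = 1.2228, eta = 2413.78, t = 353
t/eta = 353 / 2413.78 = 0.1462
(t/eta)^beta = 0.1462^1.2228 = 0.0953
R(t) = exp(-0.0953)
R(t) = 0.9091

0.9091


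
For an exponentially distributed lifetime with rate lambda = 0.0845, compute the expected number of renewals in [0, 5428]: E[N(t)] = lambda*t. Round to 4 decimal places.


lambda = 0.0845
t = 5428
E[N(t)] = lambda * t
E[N(t)] = 0.0845 * 5428
E[N(t)] = 458.666

458.666


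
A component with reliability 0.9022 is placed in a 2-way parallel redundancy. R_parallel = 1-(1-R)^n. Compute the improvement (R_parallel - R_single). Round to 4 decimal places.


R_single = 0.9022, n = 2
1 - R_single = 0.0978
(1 - R_single)^n = 0.0978^2 = 0.0096
R_parallel = 1 - 0.0096 = 0.9904
Improvement = 0.9904 - 0.9022
Improvement = 0.0882

0.0882


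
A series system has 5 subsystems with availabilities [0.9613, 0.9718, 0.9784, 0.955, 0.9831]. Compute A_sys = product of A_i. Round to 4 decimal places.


Subsystems: [0.9613, 0.9718, 0.9784, 0.955, 0.9831]
After subsystem 1 (A=0.9613): product = 0.9613
After subsystem 2 (A=0.9718): product = 0.9342
After subsystem 3 (A=0.9784): product = 0.914
After subsystem 4 (A=0.955): product = 0.8729
After subsystem 5 (A=0.9831): product = 0.8581
A_sys = 0.8581

0.8581


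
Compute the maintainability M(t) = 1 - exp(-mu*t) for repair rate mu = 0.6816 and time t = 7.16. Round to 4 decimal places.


mu = 0.6816, t = 7.16
mu * t = 0.6816 * 7.16 = 4.8803
exp(-4.8803) = 0.0076
M(t) = 1 - 0.0076
M(t) = 0.9924

0.9924


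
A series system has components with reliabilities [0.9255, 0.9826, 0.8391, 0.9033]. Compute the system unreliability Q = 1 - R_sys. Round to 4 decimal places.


Components: [0.9255, 0.9826, 0.8391, 0.9033]
After component 1: product = 0.9255
After component 2: product = 0.9094
After component 3: product = 0.7631
After component 4: product = 0.6893
R_sys = 0.6893
Q = 1 - 0.6893 = 0.3107

0.3107


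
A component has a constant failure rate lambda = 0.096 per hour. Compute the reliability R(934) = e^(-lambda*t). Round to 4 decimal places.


lambda = 0.096
t = 934
lambda * t = 89.664
R(t) = e^(-89.664)
R(t) = 0.0

0.0


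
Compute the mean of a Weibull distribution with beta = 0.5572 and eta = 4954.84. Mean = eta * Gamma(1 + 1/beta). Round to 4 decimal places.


beta = 0.5572, eta = 4954.84
1/beta = 1.7947
1 + 1/beta = 2.7947
Gamma(2.7947) = 1.669
Mean = 4954.84 * 1.669
Mean = 8269.7849

8269.7849


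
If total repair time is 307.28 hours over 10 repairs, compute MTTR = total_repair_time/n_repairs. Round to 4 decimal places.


total_repair_time = 307.28
n_repairs = 10
MTTR = 307.28 / 10
MTTR = 30.728

30.728


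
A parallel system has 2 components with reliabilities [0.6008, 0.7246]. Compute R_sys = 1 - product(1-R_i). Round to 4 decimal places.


Components: [0.6008, 0.7246]
(1 - 0.6008) = 0.3992, running product = 0.3992
(1 - 0.7246) = 0.2754, running product = 0.1099
Product of (1-R_i) = 0.1099
R_sys = 1 - 0.1099 = 0.8901

0.8901


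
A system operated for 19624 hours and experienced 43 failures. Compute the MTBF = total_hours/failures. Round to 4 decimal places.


total_hours = 19624
failures = 43
MTBF = 19624 / 43
MTBF = 456.3721

456.3721


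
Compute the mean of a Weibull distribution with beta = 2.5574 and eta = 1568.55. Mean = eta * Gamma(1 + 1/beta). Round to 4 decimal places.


beta = 2.5574, eta = 1568.55
1/beta = 0.391
1 + 1/beta = 1.391
Gamma(1.391) = 0.8878
Mean = 1568.55 * 0.8878
Mean = 1392.5426

1392.5426


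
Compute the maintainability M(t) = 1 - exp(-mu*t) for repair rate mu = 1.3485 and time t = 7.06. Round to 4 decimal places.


mu = 1.3485, t = 7.06
mu * t = 1.3485 * 7.06 = 9.5204
exp(-9.5204) = 0.0001
M(t) = 1 - 0.0001
M(t) = 0.9999

0.9999


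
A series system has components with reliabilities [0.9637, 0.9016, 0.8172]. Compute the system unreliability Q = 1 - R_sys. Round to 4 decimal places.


Components: [0.9637, 0.9016, 0.8172]
After component 1: product = 0.9637
After component 2: product = 0.8689
After component 3: product = 0.71
R_sys = 0.71
Q = 1 - 0.71 = 0.29

0.29


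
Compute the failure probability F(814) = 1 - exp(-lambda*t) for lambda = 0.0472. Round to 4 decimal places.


lambda = 0.0472, t = 814
lambda * t = 38.4208
exp(-38.4208) = 0.0
F(t) = 1 - 0.0
F(t) = 1.0

1.0


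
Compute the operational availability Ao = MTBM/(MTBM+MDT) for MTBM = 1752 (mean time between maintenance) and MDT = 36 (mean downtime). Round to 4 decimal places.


MTBM = 1752
MDT = 36
MTBM + MDT = 1788
Ao = 1752 / 1788
Ao = 0.9799

0.9799


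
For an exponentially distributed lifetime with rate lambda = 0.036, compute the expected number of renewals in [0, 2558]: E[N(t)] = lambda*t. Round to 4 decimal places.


lambda = 0.036
t = 2558
E[N(t)] = lambda * t
E[N(t)] = 0.036 * 2558
E[N(t)] = 92.088

92.088


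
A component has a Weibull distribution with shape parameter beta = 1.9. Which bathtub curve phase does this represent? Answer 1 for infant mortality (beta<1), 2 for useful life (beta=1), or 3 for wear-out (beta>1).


beta = 1.9
Compare beta to 1:
beta < 1 => infant mortality (phase 1)
beta = 1 => useful life (phase 2)
beta > 1 => wear-out (phase 3)
Since beta = 1.9, this is wear-out (increasing failure rate)
Phase = 3

3


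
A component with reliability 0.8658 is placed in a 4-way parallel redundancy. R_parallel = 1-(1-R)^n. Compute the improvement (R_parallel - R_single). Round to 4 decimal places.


R_single = 0.8658, n = 4
1 - R_single = 0.1342
(1 - R_single)^n = 0.1342^4 = 0.0003
R_parallel = 1 - 0.0003 = 0.9997
Improvement = 0.9997 - 0.8658
Improvement = 0.1339

0.1339


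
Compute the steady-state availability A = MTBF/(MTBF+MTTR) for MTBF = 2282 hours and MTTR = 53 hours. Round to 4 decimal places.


MTBF = 2282
MTTR = 53
MTBF + MTTR = 2335
A = 2282 / 2335
A = 0.9773

0.9773


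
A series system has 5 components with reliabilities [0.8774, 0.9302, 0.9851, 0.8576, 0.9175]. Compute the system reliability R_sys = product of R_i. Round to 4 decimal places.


Components: [0.8774, 0.9302, 0.9851, 0.8576, 0.9175]
After component 1 (R=0.8774): product = 0.8774
After component 2 (R=0.9302): product = 0.8162
After component 3 (R=0.9851): product = 0.804
After component 4 (R=0.8576): product = 0.6895
After component 5 (R=0.9175): product = 0.6326
R_sys = 0.6326

0.6326


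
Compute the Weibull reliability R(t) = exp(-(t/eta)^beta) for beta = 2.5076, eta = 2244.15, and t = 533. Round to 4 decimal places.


beta = 2.5076, eta = 2244.15, t = 533
t/eta = 533 / 2244.15 = 0.2375
(t/eta)^beta = 0.2375^2.5076 = 0.0272
R(t) = exp(-0.0272)
R(t) = 0.9732

0.9732


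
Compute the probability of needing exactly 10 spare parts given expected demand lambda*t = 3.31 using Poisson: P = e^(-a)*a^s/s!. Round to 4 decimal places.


a = 3.31, s = 10
e^(-a) = e^(-3.31) = 0.0365
a^s = 3.31^10 = 157862.8495
s! = 3628800
P = 0.0365 * 157862.8495 / 3628800
P = 0.0016

0.0016


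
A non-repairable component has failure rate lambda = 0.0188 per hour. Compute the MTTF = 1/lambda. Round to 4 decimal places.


lambda = 0.0188
MTTF = 1 / 0.0188
MTTF = 53.1915

53.1915


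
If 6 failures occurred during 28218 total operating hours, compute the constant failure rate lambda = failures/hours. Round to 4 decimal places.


failures = 6
total_hours = 28218
lambda = 6 / 28218
lambda = 0.0002

0.0002


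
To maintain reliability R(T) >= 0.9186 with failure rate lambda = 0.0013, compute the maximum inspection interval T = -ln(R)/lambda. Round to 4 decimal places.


R_target = 0.9186
lambda = 0.0013
-ln(0.9186) = 0.0849
T = 0.0849 / 0.0013
T = 65.3112

65.3112


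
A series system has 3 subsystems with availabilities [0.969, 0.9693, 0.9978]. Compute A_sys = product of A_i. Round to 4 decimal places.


Subsystems: [0.969, 0.9693, 0.9978]
After subsystem 1 (A=0.969): product = 0.969
After subsystem 2 (A=0.9693): product = 0.9393
After subsystem 3 (A=0.9978): product = 0.9372
A_sys = 0.9372

0.9372


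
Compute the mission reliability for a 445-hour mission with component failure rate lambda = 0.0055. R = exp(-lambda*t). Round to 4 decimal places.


lambda = 0.0055
mission_time = 445
lambda * t = 0.0055 * 445 = 2.4475
R = exp(-2.4475)
R = 0.0865

0.0865


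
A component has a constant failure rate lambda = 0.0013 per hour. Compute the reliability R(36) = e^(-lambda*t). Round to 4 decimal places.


lambda = 0.0013
t = 36
lambda * t = 0.0468
R(t) = e^(-0.0468)
R(t) = 0.9543

0.9543


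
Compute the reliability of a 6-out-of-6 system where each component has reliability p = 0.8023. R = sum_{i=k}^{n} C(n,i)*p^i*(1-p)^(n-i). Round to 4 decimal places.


k = 6, n = 6, p = 0.8023
i=6: C(6,6)=1 * 0.8023^6 * 0.1977^0 = 0.2667
R = sum of terms = 0.2667

0.2667


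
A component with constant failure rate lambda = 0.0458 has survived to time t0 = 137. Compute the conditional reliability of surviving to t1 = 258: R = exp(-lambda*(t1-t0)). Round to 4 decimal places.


lambda = 0.0458
t0 = 137, t1 = 258
t1 - t0 = 121
lambda * (t1-t0) = 0.0458 * 121 = 5.5418
R = exp(-5.5418)
R = 0.0039

0.0039


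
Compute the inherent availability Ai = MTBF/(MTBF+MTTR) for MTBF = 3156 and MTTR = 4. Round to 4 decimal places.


MTBF = 3156
MTTR = 4
MTBF + MTTR = 3160
Ai = 3156 / 3160
Ai = 0.9987

0.9987


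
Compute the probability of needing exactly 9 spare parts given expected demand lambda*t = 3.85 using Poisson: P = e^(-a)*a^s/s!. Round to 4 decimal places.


a = 3.85, s = 9
e^(-a) = e^(-3.85) = 0.0213
a^s = 3.85^9 = 185843.1532
s! = 362880
P = 0.0213 * 185843.1532 / 362880
P = 0.0109

0.0109


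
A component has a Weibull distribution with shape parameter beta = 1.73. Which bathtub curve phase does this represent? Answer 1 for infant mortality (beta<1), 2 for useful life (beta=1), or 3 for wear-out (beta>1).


beta = 1.73
Compare beta to 1:
beta < 1 => infant mortality (phase 1)
beta = 1 => useful life (phase 2)
beta > 1 => wear-out (phase 3)
Since beta = 1.73, this is wear-out (increasing failure rate)
Phase = 3

3


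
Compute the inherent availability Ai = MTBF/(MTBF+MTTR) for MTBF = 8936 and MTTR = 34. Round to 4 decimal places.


MTBF = 8936
MTTR = 34
MTBF + MTTR = 8970
Ai = 8936 / 8970
Ai = 0.9962

0.9962


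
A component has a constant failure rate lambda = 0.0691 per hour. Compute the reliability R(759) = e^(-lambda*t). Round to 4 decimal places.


lambda = 0.0691
t = 759
lambda * t = 52.4469
R(t) = e^(-52.4469)
R(t) = 0.0

0.0


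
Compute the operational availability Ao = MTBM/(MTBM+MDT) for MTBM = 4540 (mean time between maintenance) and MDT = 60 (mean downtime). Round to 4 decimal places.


MTBM = 4540
MDT = 60
MTBM + MDT = 4600
Ao = 4540 / 4600
Ao = 0.987

0.987


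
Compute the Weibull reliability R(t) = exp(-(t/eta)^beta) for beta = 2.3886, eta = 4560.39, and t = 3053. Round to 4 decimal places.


beta = 2.3886, eta = 4560.39, t = 3053
t/eta = 3053 / 4560.39 = 0.6695
(t/eta)^beta = 0.6695^2.3886 = 0.3835
R(t) = exp(-0.3835)
R(t) = 0.6815

0.6815


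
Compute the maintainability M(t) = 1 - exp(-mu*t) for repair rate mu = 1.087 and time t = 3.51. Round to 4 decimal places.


mu = 1.087, t = 3.51
mu * t = 1.087 * 3.51 = 3.8154
exp(-3.8154) = 0.022
M(t) = 1 - 0.022
M(t) = 0.978

0.978


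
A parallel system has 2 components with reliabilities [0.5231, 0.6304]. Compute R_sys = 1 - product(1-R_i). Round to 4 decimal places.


Components: [0.5231, 0.6304]
(1 - 0.5231) = 0.4769, running product = 0.4769
(1 - 0.6304) = 0.3696, running product = 0.1763
Product of (1-R_i) = 0.1763
R_sys = 1 - 0.1763 = 0.8237

0.8237


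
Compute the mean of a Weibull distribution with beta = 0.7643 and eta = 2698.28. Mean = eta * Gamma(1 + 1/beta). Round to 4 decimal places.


beta = 0.7643, eta = 2698.28
1/beta = 1.3084
1 + 1/beta = 2.3084
Gamma(2.3084) = 1.1726
Mean = 2698.28 * 1.1726
Mean = 3164.0582

3164.0582


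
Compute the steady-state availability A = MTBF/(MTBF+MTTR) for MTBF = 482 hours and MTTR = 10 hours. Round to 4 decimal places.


MTBF = 482
MTTR = 10
MTBF + MTTR = 492
A = 482 / 492
A = 0.9797

0.9797


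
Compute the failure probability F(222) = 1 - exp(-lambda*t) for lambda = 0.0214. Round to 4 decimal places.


lambda = 0.0214, t = 222
lambda * t = 4.7508
exp(-4.7508) = 0.0086
F(t) = 1 - 0.0086
F(t) = 0.9914

0.9914


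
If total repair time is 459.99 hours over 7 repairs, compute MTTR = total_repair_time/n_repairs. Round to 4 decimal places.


total_repair_time = 459.99
n_repairs = 7
MTTR = 459.99 / 7
MTTR = 65.7129

65.7129


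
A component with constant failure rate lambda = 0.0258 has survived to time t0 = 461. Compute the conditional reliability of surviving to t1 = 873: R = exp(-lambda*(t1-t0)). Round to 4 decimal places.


lambda = 0.0258
t0 = 461, t1 = 873
t1 - t0 = 412
lambda * (t1-t0) = 0.0258 * 412 = 10.6296
R = exp(-10.6296)
R = 0.0

0.0


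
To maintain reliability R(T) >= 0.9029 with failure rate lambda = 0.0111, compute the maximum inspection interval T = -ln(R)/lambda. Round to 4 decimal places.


R_target = 0.9029
lambda = 0.0111
-ln(0.9029) = 0.1021
T = 0.1021 / 0.0111
T = 9.2021

9.2021


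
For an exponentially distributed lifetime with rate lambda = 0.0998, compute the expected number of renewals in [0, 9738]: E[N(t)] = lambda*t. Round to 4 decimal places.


lambda = 0.0998
t = 9738
E[N(t)] = lambda * t
E[N(t)] = 0.0998 * 9738
E[N(t)] = 971.8524

971.8524


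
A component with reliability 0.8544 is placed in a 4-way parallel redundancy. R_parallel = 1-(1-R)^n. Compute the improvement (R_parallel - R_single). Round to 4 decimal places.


R_single = 0.8544, n = 4
1 - R_single = 0.1456
(1 - R_single)^n = 0.1456^4 = 0.0004
R_parallel = 1 - 0.0004 = 0.9996
Improvement = 0.9996 - 0.8544
Improvement = 0.1452

0.1452


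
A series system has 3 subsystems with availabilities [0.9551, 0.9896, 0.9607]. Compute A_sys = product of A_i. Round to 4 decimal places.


Subsystems: [0.9551, 0.9896, 0.9607]
After subsystem 1 (A=0.9551): product = 0.9551
After subsystem 2 (A=0.9896): product = 0.9452
After subsystem 3 (A=0.9607): product = 0.908
A_sys = 0.908

0.908


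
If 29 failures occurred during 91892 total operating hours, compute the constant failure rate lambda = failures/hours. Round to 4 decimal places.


failures = 29
total_hours = 91892
lambda = 29 / 91892
lambda = 0.0003

0.0003


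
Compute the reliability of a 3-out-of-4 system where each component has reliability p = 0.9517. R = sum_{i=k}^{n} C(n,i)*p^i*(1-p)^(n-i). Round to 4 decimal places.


k = 3, n = 4, p = 0.9517
i=3: C(4,3)=4 * 0.9517^3 * 0.0483^1 = 0.1665
i=4: C(4,4)=1 * 0.9517^4 * 0.0483^0 = 0.8204
R = sum of terms = 0.9869

0.9869


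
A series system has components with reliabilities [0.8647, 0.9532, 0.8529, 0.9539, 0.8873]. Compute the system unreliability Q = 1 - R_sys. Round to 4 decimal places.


Components: [0.8647, 0.9532, 0.8529, 0.9539, 0.8873]
After component 1: product = 0.8647
After component 2: product = 0.8242
After component 3: product = 0.703
After component 4: product = 0.6706
After component 5: product = 0.595
R_sys = 0.595
Q = 1 - 0.595 = 0.405

0.405


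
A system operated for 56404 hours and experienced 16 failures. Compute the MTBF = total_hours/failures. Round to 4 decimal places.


total_hours = 56404
failures = 16
MTBF = 56404 / 16
MTBF = 3525.25

3525.25


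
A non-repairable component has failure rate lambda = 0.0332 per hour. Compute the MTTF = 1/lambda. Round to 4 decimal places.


lambda = 0.0332
MTTF = 1 / 0.0332
MTTF = 30.1205

30.1205


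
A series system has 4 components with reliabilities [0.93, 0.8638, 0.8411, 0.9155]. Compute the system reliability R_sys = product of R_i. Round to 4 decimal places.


Components: [0.93, 0.8638, 0.8411, 0.9155]
After component 1 (R=0.93): product = 0.93
After component 2 (R=0.8638): product = 0.8033
After component 3 (R=0.8411): product = 0.6757
After component 4 (R=0.9155): product = 0.6186
R_sys = 0.6186

0.6186


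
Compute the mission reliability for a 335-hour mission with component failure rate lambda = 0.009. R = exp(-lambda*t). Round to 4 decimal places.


lambda = 0.009
mission_time = 335
lambda * t = 0.009 * 335 = 3.015
R = exp(-3.015)
R = 0.049

0.049


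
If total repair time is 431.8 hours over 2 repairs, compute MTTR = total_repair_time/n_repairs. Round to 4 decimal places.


total_repair_time = 431.8
n_repairs = 2
MTTR = 431.8 / 2
MTTR = 215.9

215.9


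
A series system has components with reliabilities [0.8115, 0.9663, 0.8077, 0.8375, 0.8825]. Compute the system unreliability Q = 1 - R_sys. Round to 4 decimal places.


Components: [0.8115, 0.9663, 0.8077, 0.8375, 0.8825]
After component 1: product = 0.8115
After component 2: product = 0.7842
After component 3: product = 0.6334
After component 4: product = 0.5304
After component 5: product = 0.4681
R_sys = 0.4681
Q = 1 - 0.4681 = 0.5319

0.5319


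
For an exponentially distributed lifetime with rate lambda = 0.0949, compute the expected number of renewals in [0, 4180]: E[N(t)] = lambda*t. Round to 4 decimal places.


lambda = 0.0949
t = 4180
E[N(t)] = lambda * t
E[N(t)] = 0.0949 * 4180
E[N(t)] = 396.682

396.682


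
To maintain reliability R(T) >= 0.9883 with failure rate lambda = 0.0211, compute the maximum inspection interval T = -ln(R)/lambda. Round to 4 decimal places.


R_target = 0.9883
lambda = 0.0211
-ln(0.9883) = 0.0118
T = 0.0118 / 0.0211
T = 0.5578

0.5578


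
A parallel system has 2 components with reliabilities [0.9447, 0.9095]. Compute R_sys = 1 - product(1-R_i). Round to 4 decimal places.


Components: [0.9447, 0.9095]
(1 - 0.9447) = 0.0553, running product = 0.0553
(1 - 0.9095) = 0.0905, running product = 0.005
Product of (1-R_i) = 0.005
R_sys = 1 - 0.005 = 0.995

0.995


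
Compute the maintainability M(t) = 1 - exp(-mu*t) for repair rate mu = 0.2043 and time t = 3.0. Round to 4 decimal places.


mu = 0.2043, t = 3.0
mu * t = 0.2043 * 3.0 = 0.6129
exp(-0.6129) = 0.5418
M(t) = 1 - 0.5418
M(t) = 0.4582

0.4582


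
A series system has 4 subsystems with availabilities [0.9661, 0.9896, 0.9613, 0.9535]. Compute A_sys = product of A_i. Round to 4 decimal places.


Subsystems: [0.9661, 0.9896, 0.9613, 0.9535]
After subsystem 1 (A=0.9661): product = 0.9661
After subsystem 2 (A=0.9896): product = 0.9561
After subsystem 3 (A=0.9613): product = 0.9191
After subsystem 4 (A=0.9535): product = 0.8763
A_sys = 0.8763

0.8763


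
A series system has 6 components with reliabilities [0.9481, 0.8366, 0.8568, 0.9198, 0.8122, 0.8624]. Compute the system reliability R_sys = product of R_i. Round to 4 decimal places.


Components: [0.9481, 0.8366, 0.8568, 0.9198, 0.8122, 0.8624]
After component 1 (R=0.9481): product = 0.9481
After component 2 (R=0.8366): product = 0.7932
After component 3 (R=0.8568): product = 0.6796
After component 4 (R=0.9198): product = 0.6251
After component 5 (R=0.8122): product = 0.5077
After component 6 (R=0.8624): product = 0.4378
R_sys = 0.4378

0.4378


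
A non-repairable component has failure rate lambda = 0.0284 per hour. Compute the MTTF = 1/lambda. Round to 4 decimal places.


lambda = 0.0284
MTTF = 1 / 0.0284
MTTF = 35.2113

35.2113


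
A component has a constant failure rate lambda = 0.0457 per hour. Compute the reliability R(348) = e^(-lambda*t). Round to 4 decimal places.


lambda = 0.0457
t = 348
lambda * t = 15.9036
R(t) = e^(-15.9036)
R(t) = 0.0

0.0


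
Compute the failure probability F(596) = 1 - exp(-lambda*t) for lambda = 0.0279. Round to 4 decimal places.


lambda = 0.0279, t = 596
lambda * t = 16.6284
exp(-16.6284) = 0.0
F(t) = 1 - 0.0
F(t) = 1.0

1.0


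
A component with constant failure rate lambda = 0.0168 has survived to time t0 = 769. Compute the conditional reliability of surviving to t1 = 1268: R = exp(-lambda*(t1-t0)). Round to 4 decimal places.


lambda = 0.0168
t0 = 769, t1 = 1268
t1 - t0 = 499
lambda * (t1-t0) = 0.0168 * 499 = 8.3832
R = exp(-8.3832)
R = 0.0002

0.0002


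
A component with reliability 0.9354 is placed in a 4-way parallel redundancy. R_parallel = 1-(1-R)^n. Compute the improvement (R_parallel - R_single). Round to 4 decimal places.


R_single = 0.9354, n = 4
1 - R_single = 0.0646
(1 - R_single)^n = 0.0646^4 = 0.0
R_parallel = 1 - 0.0 = 1.0
Improvement = 1.0 - 0.9354
Improvement = 0.0646

0.0646


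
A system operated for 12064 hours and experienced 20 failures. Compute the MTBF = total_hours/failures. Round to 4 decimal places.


total_hours = 12064
failures = 20
MTBF = 12064 / 20
MTBF = 603.2

603.2


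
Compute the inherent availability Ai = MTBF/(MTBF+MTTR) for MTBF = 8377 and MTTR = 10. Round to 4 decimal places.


MTBF = 8377
MTTR = 10
MTBF + MTTR = 8387
Ai = 8377 / 8387
Ai = 0.9988

0.9988


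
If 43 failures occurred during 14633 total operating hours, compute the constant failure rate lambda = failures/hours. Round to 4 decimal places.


failures = 43
total_hours = 14633
lambda = 43 / 14633
lambda = 0.0029

0.0029
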